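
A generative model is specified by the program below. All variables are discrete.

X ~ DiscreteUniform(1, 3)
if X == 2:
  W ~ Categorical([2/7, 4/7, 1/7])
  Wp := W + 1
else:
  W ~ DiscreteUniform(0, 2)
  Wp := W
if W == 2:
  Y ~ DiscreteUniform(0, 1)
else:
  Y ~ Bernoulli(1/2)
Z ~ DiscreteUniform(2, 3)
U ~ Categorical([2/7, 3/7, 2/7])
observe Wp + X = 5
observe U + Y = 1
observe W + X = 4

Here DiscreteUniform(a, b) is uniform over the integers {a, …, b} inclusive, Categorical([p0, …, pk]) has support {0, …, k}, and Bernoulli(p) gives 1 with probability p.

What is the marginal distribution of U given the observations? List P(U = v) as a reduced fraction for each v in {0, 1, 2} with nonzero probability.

P(U=0) = 2/5, P(U=1) = 3/5

Enumerate traces; 4 have nonzero weight after conditioning:
  (X=2, W=2, Y=0, Z=2, U=1) weight 1/196
  (X=2, W=2, Y=0, Z=3, U=1) weight 1/196
  (X=2, W=2, Y=1, Z=2, U=0) weight 1/294
  (X=2, W=2, Y=1, Z=3, U=0) weight 1/294
Group by U:
  weight(U=0) = 1/147
  weight(U=1) = 1/98
Total weight = 1/147 + 1/98 = 5/294
P(U=0 | obs) = 1/147 / 5/294 = 2/5
P(U=1 | obs) = 1/98 / 5/294 = 3/5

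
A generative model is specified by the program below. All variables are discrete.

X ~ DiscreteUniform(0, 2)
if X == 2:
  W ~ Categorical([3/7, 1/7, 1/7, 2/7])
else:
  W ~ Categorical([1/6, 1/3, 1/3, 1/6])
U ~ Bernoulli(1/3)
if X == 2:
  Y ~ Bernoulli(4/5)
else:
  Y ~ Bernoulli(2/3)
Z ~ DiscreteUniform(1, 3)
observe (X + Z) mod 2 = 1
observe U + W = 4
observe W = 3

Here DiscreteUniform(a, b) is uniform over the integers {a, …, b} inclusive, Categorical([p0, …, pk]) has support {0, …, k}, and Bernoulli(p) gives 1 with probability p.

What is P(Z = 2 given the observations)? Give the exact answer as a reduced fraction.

P(Z = 2 | obs) = 7/45

Enumerate traces; 10 have nonzero weight after conditioning:
  (X=0, W=3, U=1, Y=0, Z=1) weight 1/486
  (X=0, W=3, U=1, Y=0, Z=3) weight 1/486
  (X=0, W=3, U=1, Y=1, Z=1) weight 1/243
  (X=0, W=3, U=1, Y=1, Z=3) weight 1/243
  (X=1, W=3, U=1, Y=0, Z=2) weight 1/486
  (X=1, W=3, U=1, Y=1, Z=2) weight 1/243
  (X=2, W=3, U=1, Y=0, Z=1) weight 2/945
  (X=2, W=3, U=1, Y=0, Z=3) weight 2/945
  … 2 more
Group by Z:
  weight(Z=1) = 19/1134
  weight(Z=2) = 1/162
  weight(Z=3) = 19/1134
Total weight = 19/1134 + 1/162 + 19/1134 = 5/126
P(Z=1 | obs) = 19/1134 / 5/126 = 19/45
P(Z=2 | obs) = 1/162 / 5/126 = 7/45
P(Z=3 | obs) = 19/1134 / 5/126 = 19/45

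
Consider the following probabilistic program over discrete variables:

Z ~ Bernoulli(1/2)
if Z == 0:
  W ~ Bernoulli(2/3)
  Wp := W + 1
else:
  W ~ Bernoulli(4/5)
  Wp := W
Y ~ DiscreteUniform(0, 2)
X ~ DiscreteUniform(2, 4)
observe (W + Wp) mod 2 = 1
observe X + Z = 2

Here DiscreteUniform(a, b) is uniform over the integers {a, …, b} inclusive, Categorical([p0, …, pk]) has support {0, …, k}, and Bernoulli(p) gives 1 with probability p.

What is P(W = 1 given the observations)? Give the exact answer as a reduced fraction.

Enumerate traces; 6 have nonzero weight after conditioning:
  (Z=0, W=0, Y=0, X=2) weight 1/54
  (Z=0, W=0, Y=1, X=2) weight 1/54
  (Z=0, W=0, Y=2, X=2) weight 1/54
  (Z=0, W=1, Y=0, X=2) weight 1/27
  (Z=0, W=1, Y=1, X=2) weight 1/27
  (Z=0, W=1, Y=2, X=2) weight 1/27
Group by W:
  weight(W=0) = 1/18
  weight(W=1) = 1/9
Total weight = 1/18 + 1/9 = 1/6
P(W=0 | obs) = 1/18 / 1/6 = 1/3
P(W=1 | obs) = 1/9 / 1/6 = 2/3

P(W = 1 | obs) = 2/3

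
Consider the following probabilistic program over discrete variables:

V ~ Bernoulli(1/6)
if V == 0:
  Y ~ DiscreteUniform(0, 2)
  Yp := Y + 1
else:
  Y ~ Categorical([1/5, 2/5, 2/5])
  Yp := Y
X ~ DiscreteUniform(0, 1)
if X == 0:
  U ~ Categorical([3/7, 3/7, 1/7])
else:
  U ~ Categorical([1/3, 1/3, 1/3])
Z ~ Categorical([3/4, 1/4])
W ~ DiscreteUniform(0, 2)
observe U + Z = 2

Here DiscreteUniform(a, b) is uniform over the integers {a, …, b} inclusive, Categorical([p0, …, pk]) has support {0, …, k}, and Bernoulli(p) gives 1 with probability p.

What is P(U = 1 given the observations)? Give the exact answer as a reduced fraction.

Enumerate traces; 72 have nonzero weight after conditioning:
  (V=0, Y=0, X=0, U=1, Z=1, W=0) weight 5/1008
  (V=0, Y=0, X=0, U=1, Z=1, W=1) weight 5/1008
  (V=0, Y=0, X=0, U=1, Z=1, W=2) weight 5/1008
  (V=0, Y=0, X=0, U=2, Z=0, W=0) weight 5/1008
  (V=0, Y=0, X=0, U=2, Z=0, W=1) weight 5/1008
  (V=0, Y=0, X=0, U=2, Z=0, W=2) weight 5/1008
  (V=0, Y=0, X=1, U=1, Z=1, W=0) weight 5/1296
  (V=0, Y=0, X=1, U=1, Z=1, W=1) weight 5/1296
  … 64 more
Group by U:
  weight(U=1) = 2/21
  weight(U=2) = 5/28
Total weight = 2/21 + 5/28 = 23/84
P(U=1 | obs) = 2/21 / 23/84 = 8/23
P(U=2 | obs) = 5/28 / 23/84 = 15/23

P(U = 1 | obs) = 8/23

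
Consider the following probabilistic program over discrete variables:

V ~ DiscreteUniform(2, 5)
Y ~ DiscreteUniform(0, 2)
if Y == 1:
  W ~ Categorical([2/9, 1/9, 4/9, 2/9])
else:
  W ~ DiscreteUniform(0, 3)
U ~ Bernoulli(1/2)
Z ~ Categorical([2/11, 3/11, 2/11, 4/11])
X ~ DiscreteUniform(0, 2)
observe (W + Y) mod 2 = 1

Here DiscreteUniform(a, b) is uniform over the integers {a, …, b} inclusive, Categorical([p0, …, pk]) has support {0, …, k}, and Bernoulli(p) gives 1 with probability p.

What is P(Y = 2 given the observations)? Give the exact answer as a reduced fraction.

P(Y = 2 | obs) = 3/10

Enumerate traces; 576 have nonzero weight after conditioning:
  (V=2, Y=0, W=1, U=0, Z=0, X=0) weight 1/1584
  (V=2, Y=0, W=1, U=0, Z=0, X=1) weight 1/1584
  (V=2, Y=0, W=1, U=0, Z=0, X=2) weight 1/1584
  (V=2, Y=0, W=1, U=0, Z=1, X=0) weight 1/1056
  (V=2, Y=0, W=1, U=0, Z=1, X=1) weight 1/1056
  (V=2, Y=0, W=1, U=0, Z=1, X=2) weight 1/1056
  (V=2, Y=0, W=1, U=0, Z=2, X=0) weight 1/1584
  (V=2, Y=0, W=1, U=0, Z=2, X=1) weight 1/1584
  (V=2, Y=1, W=0, U=0, Z=0, X=0) weight 1/1782
  (V=2, Y=2, W=1, U=0, Z=0, X=0) weight 1/1584
  … 566 more
Group by Y:
  weight(Y=0) = 1/6
  weight(Y=1) = 2/9
  weight(Y=2) = 1/6
Total weight = 1/6 + 2/9 + 1/6 = 5/9
P(Y=0 | obs) = 1/6 / 5/9 = 3/10
P(Y=1 | obs) = 2/9 / 5/9 = 2/5
P(Y=2 | obs) = 1/6 / 5/9 = 3/10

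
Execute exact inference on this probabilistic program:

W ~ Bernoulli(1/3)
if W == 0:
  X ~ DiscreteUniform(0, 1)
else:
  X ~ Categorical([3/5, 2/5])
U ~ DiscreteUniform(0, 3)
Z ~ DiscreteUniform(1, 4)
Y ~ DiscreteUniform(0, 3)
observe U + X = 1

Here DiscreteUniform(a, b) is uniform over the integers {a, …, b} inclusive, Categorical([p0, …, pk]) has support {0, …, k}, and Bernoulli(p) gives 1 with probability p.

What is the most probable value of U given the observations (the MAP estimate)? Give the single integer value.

Enumerate traces; 64 have nonzero weight after conditioning:
  (W=0, X=0, U=1, Z=1, Y=0) weight 1/192
  (W=0, X=0, U=1, Z=1, Y=1) weight 1/192
  (W=0, X=0, U=1, Z=1, Y=2) weight 1/192
  (W=0, X=0, U=1, Z=1, Y=3) weight 1/192
  (W=0, X=0, U=1, Z=2, Y=0) weight 1/192
  (W=0, X=0, U=1, Z=2, Y=1) weight 1/192
  (W=0, X=0, U=1, Z=2, Y=2) weight 1/192
  (W=0, X=0, U=1, Z=2, Y=3) weight 1/192
  (W=0, X=1, U=0, Z=1, Y=0) weight 1/192
  … 55 more
Group by U:
  weight(U=0) = 7/60
  weight(U=1) = 2/15
Total weight = 7/60 + 2/15 = 1/4
P(U=0 | obs) = 7/60 / 1/4 = 7/15
P(U=1 | obs) = 2/15 / 1/4 = 8/15
argmax = 1

argmax_v P(U = v | obs) = 1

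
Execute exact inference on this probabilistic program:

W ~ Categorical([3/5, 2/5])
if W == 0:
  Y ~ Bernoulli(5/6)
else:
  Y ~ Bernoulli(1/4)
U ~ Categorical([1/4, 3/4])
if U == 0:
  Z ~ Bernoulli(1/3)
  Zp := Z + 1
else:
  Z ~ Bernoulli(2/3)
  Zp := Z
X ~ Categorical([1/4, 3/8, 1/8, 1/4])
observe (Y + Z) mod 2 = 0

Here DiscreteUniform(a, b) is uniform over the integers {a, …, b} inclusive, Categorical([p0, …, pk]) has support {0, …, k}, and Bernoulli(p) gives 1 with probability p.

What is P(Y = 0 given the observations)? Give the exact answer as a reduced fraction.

Enumerate traces; 32 have nonzero weight after conditioning:
  (W=0, Y=0, U=0, Z=0, X=0) weight 1/240
  (W=0, Y=0, U=0, Z=0, X=1) weight 1/160
  (W=0, Y=0, U=0, Z=0, X=2) weight 1/480
  (W=0, Y=0, U=0, Z=0, X=3) weight 1/240
  (W=0, Y=0, U=1, Z=0, X=0) weight 1/160
  (W=0, Y=0, U=1, Z=0, X=1) weight 3/320
  (W=0, Y=0, U=1, Z=0, X=2) weight 1/320
  (W=0, Y=0, U=1, Z=0, X=3) weight 1/160
  (W=0, Y=1, U=0, Z=1, X=0) weight 1/96
  … 23 more
Group by Y:
  weight(Y=0) = 1/6
  weight(Y=1) = 7/20
Total weight = 1/6 + 7/20 = 31/60
P(Y=0 | obs) = 1/6 / 31/60 = 10/31
P(Y=1 | obs) = 7/20 / 31/60 = 21/31

P(Y = 0 | obs) = 10/31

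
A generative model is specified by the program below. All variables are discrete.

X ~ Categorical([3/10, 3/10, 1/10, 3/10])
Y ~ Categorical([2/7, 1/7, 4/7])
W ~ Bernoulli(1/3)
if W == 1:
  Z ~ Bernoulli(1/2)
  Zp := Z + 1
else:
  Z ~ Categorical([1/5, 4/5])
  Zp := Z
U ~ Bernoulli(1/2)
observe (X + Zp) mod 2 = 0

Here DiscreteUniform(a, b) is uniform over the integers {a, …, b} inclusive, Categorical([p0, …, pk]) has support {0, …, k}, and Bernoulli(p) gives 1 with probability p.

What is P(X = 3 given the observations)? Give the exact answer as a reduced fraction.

Enumerate traces; 48 have nonzero weight after conditioning:
  (X=0, Y=0, W=0, Z=0, U=0) weight 1/175
  (X=0, Y=0, W=0, Z=0, U=1) weight 1/175
  (X=0, Y=0, W=1, Z=1, U=0) weight 1/140
  (X=0, Y=0, W=1, Z=1, U=1) weight 1/140
  (X=0, Y=1, W=0, Z=0, U=0) weight 1/350
  (X=0, Y=1, W=0, Z=0, U=1) weight 1/350
  (X=0, Y=1, W=1, Z=1, U=0) weight 1/280
  (X=0, Y=1, W=1, Z=1, U=1) weight 1/280
  (X=1, Y=0, W=0, Z=1, U=0) weight 4/175
  (X=2, Y=0, W=0, Z=0, U=0) weight 1/525
  … 38 more
Group by X:
  weight(X=0) = 9/100
  weight(X=1) = 21/100
  weight(X=2) = 3/100
  weight(X=3) = 21/100
Total weight = 9/100 + 21/100 + 3/100 + 21/100 = 27/50
P(X=0 | obs) = 9/100 / 27/50 = 1/6
P(X=1 | obs) = 21/100 / 27/50 = 7/18
P(X=2 | obs) = 3/100 / 27/50 = 1/18
P(X=3 | obs) = 21/100 / 27/50 = 7/18

P(X = 3 | obs) = 7/18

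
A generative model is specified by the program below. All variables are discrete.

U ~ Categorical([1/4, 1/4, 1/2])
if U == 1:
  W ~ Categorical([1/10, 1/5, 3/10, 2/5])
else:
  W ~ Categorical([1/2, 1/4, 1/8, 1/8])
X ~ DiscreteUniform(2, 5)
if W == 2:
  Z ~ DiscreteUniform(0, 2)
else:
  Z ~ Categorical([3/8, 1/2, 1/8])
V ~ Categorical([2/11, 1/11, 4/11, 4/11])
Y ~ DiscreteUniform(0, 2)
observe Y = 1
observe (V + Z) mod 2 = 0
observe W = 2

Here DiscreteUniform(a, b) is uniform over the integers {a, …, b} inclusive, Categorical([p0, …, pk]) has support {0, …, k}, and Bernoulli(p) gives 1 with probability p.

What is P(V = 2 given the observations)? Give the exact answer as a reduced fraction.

P(V = 2 | obs) = 8/17

Enumerate traces; 72 have nonzero weight after conditioning:
  (U=0, W=2, X=2, Z=0, V=0, Y=1) weight 1/6336
  (U=0, W=2, X=2, Z=0, V=2, Y=1) weight 1/3168
  (U=0, W=2, X=2, Z=1, V=1, Y=1) weight 1/12672
  (U=0, W=2, X=2, Z=1, V=3, Y=1) weight 1/3168
  (U=0, W=2, X=2, Z=2, V=0, Y=1) weight 1/6336
  (U=0, W=2, X=2, Z=2, V=2, Y=1) weight 1/3168
  (U=0, W=2, X=3, Z=0, V=0, Y=1) weight 1/6336
  (U=0, W=2, X=3, Z=0, V=2, Y=1) weight 1/3168
  … 64 more
Group by V:
  weight(V=0) = 3/440
  weight(V=1) = 3/1760
  weight(V=2) = 3/220
  weight(V=3) = 3/440
Total weight = 3/440 + 3/1760 + 3/220 + 3/440 = 51/1760
P(V=0 | obs) = 3/440 / 51/1760 = 4/17
P(V=1 | obs) = 3/1760 / 51/1760 = 1/17
P(V=2 | obs) = 3/220 / 51/1760 = 8/17
P(V=3 | obs) = 3/440 / 51/1760 = 4/17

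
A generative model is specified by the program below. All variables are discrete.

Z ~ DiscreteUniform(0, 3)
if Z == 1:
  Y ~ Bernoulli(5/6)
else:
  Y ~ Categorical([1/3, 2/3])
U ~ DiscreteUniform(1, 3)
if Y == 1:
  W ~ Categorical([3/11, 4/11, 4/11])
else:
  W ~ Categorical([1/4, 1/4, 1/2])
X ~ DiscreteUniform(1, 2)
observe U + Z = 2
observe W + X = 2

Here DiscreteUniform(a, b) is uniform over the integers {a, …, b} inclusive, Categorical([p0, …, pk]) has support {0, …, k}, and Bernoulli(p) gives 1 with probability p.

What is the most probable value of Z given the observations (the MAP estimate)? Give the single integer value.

Enumerate traces; 8 have nonzero weight after conditioning:
  (Z=0, Y=0, U=2, W=0, X=2) weight 1/288
  (Z=0, Y=0, U=2, W=1, X=1) weight 1/288
  (Z=0, Y=1, U=2, W=0, X=2) weight 1/132
  (Z=0, Y=1, U=2, W=1, X=1) weight 1/99
  (Z=1, Y=0, U=1, W=0, X=2) weight 1/576
  (Z=1, Y=0, U=1, W=1, X=1) weight 1/576
  (Z=1, Y=1, U=1, W=0, X=2) weight 5/528
  (Z=1, Y=1, U=1, W=1, X=1) weight 5/396
Group by Z:
  weight(Z=0) = 13/528
  weight(Z=1) = 9/352
Total weight = 13/528 + 9/352 = 53/1056
P(Z=0 | obs) = 13/528 / 53/1056 = 26/53
P(Z=1 | obs) = 9/352 / 53/1056 = 27/53
argmax = 1

argmax_v P(Z = v | obs) = 1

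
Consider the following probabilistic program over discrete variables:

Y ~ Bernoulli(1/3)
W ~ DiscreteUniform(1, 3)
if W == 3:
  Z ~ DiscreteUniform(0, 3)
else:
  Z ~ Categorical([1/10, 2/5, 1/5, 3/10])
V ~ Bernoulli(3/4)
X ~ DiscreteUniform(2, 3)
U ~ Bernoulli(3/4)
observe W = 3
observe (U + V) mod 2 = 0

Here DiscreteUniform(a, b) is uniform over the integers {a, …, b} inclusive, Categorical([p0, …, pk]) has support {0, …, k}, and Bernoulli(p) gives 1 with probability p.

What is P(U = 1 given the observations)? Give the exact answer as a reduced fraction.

Enumerate traces; 32 have nonzero weight after conditioning:
  (Y=0, W=3, Z=0, V=0, X=2, U=0) weight 1/576
  (Y=0, W=3, Z=0, V=0, X=3, U=0) weight 1/576
  (Y=0, W=3, Z=0, V=1, X=2, U=1) weight 1/64
  (Y=0, W=3, Z=0, V=1, X=3, U=1) weight 1/64
  (Y=0, W=3, Z=1, V=0, X=2, U=0) weight 1/576
  (Y=0, W=3, Z=1, V=0, X=3, U=0) weight 1/576
  (Y=0, W=3, Z=1, V=1, X=2, U=1) weight 1/64
  (Y=0, W=3, Z=1, V=1, X=3, U=1) weight 1/64
  … 24 more
Group by U:
  weight(U=0) = 1/48
  weight(U=1) = 3/16
Total weight = 1/48 + 3/16 = 5/24
P(U=0 | obs) = 1/48 / 5/24 = 1/10
P(U=1 | obs) = 3/16 / 5/24 = 9/10

P(U = 1 | obs) = 9/10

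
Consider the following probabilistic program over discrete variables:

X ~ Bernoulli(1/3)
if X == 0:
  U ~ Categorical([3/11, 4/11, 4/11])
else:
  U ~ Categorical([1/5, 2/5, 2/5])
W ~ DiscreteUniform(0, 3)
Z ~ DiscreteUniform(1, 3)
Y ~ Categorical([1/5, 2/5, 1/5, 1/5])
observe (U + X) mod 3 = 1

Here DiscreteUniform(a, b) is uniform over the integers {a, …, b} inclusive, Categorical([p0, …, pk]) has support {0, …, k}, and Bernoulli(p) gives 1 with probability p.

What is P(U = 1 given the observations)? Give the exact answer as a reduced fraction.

P(U = 1 | obs) = 40/51

Enumerate traces; 96 have nonzero weight after conditioning:
  (X=0, U=1, W=0, Z=1, Y=0) weight 2/495
  (X=0, U=1, W=0, Z=1, Y=1) weight 4/495
  (X=0, U=1, W=0, Z=1, Y=2) weight 2/495
  (X=0, U=1, W=0, Z=1, Y=3) weight 2/495
  (X=0, U=1, W=0, Z=2, Y=0) weight 2/495
  (X=0, U=1, W=0, Z=2, Y=1) weight 4/495
  (X=0, U=1, W=0, Z=2, Y=2) weight 2/495
  (X=0, U=1, W=0, Z=2, Y=3) weight 2/495
  (X=1, U=0, W=0, Z=1, Y=0) weight 1/900
  … 87 more
Group by U:
  weight(U=0) = 1/15
  weight(U=1) = 8/33
Total weight = 1/15 + 8/33 = 17/55
P(U=0 | obs) = 1/15 / 17/55 = 11/51
P(U=1 | obs) = 8/33 / 17/55 = 40/51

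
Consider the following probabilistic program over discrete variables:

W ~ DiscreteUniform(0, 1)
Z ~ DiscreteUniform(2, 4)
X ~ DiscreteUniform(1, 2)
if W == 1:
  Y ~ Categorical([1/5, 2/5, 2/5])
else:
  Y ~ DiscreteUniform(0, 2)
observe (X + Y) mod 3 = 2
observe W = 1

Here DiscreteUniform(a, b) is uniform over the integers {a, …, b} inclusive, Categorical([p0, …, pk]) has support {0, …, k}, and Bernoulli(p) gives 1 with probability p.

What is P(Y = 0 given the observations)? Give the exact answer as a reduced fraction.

Enumerate traces; 6 have nonzero weight after conditioning:
  (W=1, Z=2, X=1, Y=1) weight 1/30
  (W=1, Z=2, X=2, Y=0) weight 1/60
  (W=1, Z=3, X=1, Y=1) weight 1/30
  (W=1, Z=3, X=2, Y=0) weight 1/60
  (W=1, Z=4, X=1, Y=1) weight 1/30
  (W=1, Z=4, X=2, Y=0) weight 1/60
Group by Y:
  weight(Y=0) = 1/20
  weight(Y=1) = 1/10
Total weight = 1/20 + 1/10 = 3/20
P(Y=0 | obs) = 1/20 / 3/20 = 1/3
P(Y=1 | obs) = 1/10 / 3/20 = 2/3

P(Y = 0 | obs) = 1/3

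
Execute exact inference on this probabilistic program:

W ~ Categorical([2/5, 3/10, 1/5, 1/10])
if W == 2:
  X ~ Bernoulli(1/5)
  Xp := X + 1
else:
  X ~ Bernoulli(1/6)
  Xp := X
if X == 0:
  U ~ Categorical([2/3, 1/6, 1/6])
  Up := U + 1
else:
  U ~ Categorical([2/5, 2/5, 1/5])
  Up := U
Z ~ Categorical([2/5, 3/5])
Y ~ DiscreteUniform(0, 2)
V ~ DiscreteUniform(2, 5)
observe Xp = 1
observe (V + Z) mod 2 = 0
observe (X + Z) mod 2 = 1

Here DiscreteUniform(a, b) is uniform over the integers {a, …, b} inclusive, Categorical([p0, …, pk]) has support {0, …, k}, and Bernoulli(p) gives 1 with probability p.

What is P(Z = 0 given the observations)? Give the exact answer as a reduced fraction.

Enumerate traces; 72 have nonzero weight after conditioning:
  (W=0, X=1, U=0, Z=0, Y=0, V=2) weight 1/1125
  (W=0, X=1, U=0, Z=0, Y=0, V=4) weight 1/1125
  (W=0, X=1, U=0, Z=0, Y=1, V=2) weight 1/1125
  (W=0, X=1, U=0, Z=0, Y=1, V=4) weight 1/1125
  (W=0, X=1, U=0, Z=0, Y=2, V=2) weight 1/1125
  (W=0, X=1, U=0, Z=0, Y=2, V=4) weight 1/1125
  (W=0, X=1, U=1, Z=0, Y=0, V=2) weight 1/1125
  (W=0, X=1, U=1, Z=0, Y=0, V=4) weight 1/1125
  (W=2, X=0, U=0, Z=1, Y=0, V=3) weight 2/375
  … 63 more
Group by Z:
  weight(Z=0) = 2/75
  weight(Z=1) = 6/125
Total weight = 2/75 + 6/125 = 28/375
P(Z=0 | obs) = 2/75 / 28/375 = 5/14
P(Z=1 | obs) = 6/125 / 28/375 = 9/14

P(Z = 0 | obs) = 5/14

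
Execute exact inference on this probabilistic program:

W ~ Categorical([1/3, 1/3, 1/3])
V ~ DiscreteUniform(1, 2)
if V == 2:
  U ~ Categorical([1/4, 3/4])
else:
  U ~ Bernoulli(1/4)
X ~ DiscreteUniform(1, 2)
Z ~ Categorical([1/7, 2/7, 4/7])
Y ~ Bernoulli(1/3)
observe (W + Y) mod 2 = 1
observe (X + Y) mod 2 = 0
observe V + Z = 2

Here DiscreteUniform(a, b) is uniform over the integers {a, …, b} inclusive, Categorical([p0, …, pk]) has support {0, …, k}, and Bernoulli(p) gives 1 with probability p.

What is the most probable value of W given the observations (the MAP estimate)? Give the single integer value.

Enumerate traces; 12 have nonzero weight after conditioning:
  (W=0, V=1, U=0, X=1, Z=1, Y=1) weight 1/168
  (W=0, V=1, U=1, X=1, Z=1, Y=1) weight 1/504
  (W=0, V=2, U=0, X=1, Z=0, Y=1) weight 1/1008
  (W=0, V=2, U=1, X=1, Z=0, Y=1) weight 1/336
  (W=1, V=1, U=0, X=2, Z=1, Y=0) weight 1/84
  (W=1, V=1, U=1, X=2, Z=1, Y=0) weight 1/252
  (W=1, V=2, U=0, X=2, Z=0, Y=0) weight 1/504
  (W=1, V=2, U=1, X=2, Z=0, Y=0) weight 1/168
  (W=2, V=1, U=0, X=1, Z=1, Y=1) weight 1/168
  … 3 more
Group by W:
  weight(W=0) = 1/84
  weight(W=1) = 1/42
  weight(W=2) = 1/84
Total weight = 1/84 + 1/42 + 1/84 = 1/21
P(W=0 | obs) = 1/84 / 1/21 = 1/4
P(W=1 | obs) = 1/42 / 1/21 = 1/2
P(W=2 | obs) = 1/84 / 1/21 = 1/4
argmax = 1

argmax_v P(W = v | obs) = 1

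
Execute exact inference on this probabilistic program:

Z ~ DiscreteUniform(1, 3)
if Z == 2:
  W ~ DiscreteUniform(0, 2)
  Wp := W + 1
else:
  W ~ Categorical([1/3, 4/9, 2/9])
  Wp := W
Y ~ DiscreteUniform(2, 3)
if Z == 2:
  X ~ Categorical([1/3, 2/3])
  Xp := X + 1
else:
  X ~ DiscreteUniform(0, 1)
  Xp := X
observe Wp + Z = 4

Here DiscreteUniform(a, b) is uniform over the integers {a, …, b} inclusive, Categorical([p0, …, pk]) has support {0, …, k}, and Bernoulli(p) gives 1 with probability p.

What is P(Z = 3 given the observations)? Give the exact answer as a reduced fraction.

P(Z = 3 | obs) = 4/7

Enumerate traces; 8 have nonzero weight after conditioning:
  (Z=2, W=1, Y=2, X=0) weight 1/54
  (Z=2, W=1, Y=2, X=1) weight 1/27
  (Z=2, W=1, Y=3, X=0) weight 1/54
  (Z=2, W=1, Y=3, X=1) weight 1/27
  (Z=3, W=1, Y=2, X=0) weight 1/27
  (Z=3, W=1, Y=2, X=1) weight 1/27
  (Z=3, W=1, Y=3, X=0) weight 1/27
  (Z=3, W=1, Y=3, X=1) weight 1/27
Group by Z:
  weight(Z=2) = 1/9
  weight(Z=3) = 4/27
Total weight = 1/9 + 4/27 = 7/27
P(Z=2 | obs) = 1/9 / 7/27 = 3/7
P(Z=3 | obs) = 4/27 / 7/27 = 4/7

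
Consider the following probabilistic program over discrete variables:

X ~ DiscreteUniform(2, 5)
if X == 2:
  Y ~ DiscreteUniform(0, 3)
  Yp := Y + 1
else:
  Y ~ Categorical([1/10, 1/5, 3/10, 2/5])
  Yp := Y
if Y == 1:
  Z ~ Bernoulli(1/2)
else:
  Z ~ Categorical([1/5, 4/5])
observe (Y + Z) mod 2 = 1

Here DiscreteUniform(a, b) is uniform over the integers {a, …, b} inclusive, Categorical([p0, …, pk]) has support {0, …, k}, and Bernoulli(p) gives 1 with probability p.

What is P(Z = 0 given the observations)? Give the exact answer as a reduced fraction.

Enumerate traces; 16 have nonzero weight after conditioning:
  (X=2, Y=0, Z=1) weight 1/20
  (X=2, Y=1, Z=0) weight 1/32
  (X=2, Y=2, Z=1) weight 1/20
  (X=2, Y=3, Z=0) weight 1/80
  (X=3, Y=0, Z=1) weight 1/50
  (X=3, Y=1, Z=0) weight 1/40
  (X=3, Y=2, Z=1) weight 3/50
  (X=3, Y=3, Z=0) weight 1/50
  … 8 more
Group by Z:
  weight(Z=0) = 143/800
  weight(Z=1) = 17/50
Total weight = 143/800 + 17/50 = 83/160
P(Z=0 | obs) = 143/800 / 83/160 = 143/415
P(Z=1 | obs) = 17/50 / 83/160 = 272/415

P(Z = 0 | obs) = 143/415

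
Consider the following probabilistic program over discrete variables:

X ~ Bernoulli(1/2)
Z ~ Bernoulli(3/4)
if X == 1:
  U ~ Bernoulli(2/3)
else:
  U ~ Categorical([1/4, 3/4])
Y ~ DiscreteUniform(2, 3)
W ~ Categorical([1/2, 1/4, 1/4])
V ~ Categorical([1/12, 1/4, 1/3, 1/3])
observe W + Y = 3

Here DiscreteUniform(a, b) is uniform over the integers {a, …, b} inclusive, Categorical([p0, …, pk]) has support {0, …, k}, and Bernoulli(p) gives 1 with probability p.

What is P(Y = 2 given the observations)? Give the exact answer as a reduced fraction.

Enumerate traces; 64 have nonzero weight after conditioning:
  (X=0, Z=0, U=0, Y=2, W=1, V=0) weight 1/3072
  (X=0, Z=0, U=0, Y=2, W=1, V=1) weight 1/1024
  (X=0, Z=0, U=0, Y=2, W=1, V=2) weight 1/768
  (X=0, Z=0, U=0, Y=2, W=1, V=3) weight 1/768
  (X=0, Z=0, U=0, Y=3, W=0, V=0) weight 1/1536
  (X=0, Z=0, U=0, Y=3, W=0, V=1) weight 1/512
  (X=0, Z=0, U=0, Y=3, W=0, V=2) weight 1/384
  (X=0, Z=0, U=0, Y=3, W=0, V=3) weight 1/384
  … 56 more
Group by Y:
  weight(Y=2) = 1/8
  weight(Y=3) = 1/4
Total weight = 1/8 + 1/4 = 3/8
P(Y=2 | obs) = 1/8 / 3/8 = 1/3
P(Y=3 | obs) = 1/4 / 3/8 = 2/3

P(Y = 2 | obs) = 1/3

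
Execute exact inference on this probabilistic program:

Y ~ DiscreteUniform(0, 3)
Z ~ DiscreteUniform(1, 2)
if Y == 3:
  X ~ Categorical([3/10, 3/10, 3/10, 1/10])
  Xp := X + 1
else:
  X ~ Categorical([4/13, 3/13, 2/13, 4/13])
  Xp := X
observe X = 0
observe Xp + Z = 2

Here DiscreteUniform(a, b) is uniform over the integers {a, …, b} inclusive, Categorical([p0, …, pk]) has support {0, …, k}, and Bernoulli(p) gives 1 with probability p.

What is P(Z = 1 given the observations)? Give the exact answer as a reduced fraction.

Enumerate traces; 4 have nonzero weight after conditioning:
  (Y=0, Z=2, X=0) weight 1/26
  (Y=1, Z=2, X=0) weight 1/26
  (Y=2, Z=2, X=0) weight 1/26
  (Y=3, Z=1, X=0) weight 3/80
Group by Z:
  weight(Z=1) = 3/80
  weight(Z=2) = 3/26
Total weight = 3/80 + 3/26 = 159/1040
P(Z=1 | obs) = 3/80 / 159/1040 = 13/53
P(Z=2 | obs) = 3/26 / 159/1040 = 40/53

P(Z = 1 | obs) = 13/53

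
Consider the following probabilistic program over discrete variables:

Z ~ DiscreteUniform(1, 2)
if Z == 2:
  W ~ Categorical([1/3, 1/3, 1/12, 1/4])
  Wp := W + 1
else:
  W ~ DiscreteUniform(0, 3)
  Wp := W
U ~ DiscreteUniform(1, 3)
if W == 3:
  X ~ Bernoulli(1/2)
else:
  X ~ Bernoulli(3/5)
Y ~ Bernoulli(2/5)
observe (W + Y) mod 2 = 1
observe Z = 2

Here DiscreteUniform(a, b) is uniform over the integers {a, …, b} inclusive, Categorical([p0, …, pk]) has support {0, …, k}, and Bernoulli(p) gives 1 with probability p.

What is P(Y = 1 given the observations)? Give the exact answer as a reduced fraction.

P(Y = 1 | obs) = 10/31

Enumerate traces; 24 have nonzero weight after conditioning:
  (Z=2, W=0, U=1, X=0, Y=1) weight 2/225
  (Z=2, W=0, U=1, X=1, Y=1) weight 1/75
  (Z=2, W=0, U=2, X=0, Y=1) weight 2/225
  (Z=2, W=0, U=2, X=1, Y=1) weight 1/75
  (Z=2, W=0, U=3, X=0, Y=1) weight 2/225
  (Z=2, W=0, U=3, X=1, Y=1) weight 1/75
  (Z=2, W=1, U=1, X=0, Y=0) weight 1/75
  (Z=2, W=1, U=1, X=1, Y=0) weight 1/50
  … 16 more
Group by Y:
  weight(Y=0) = 7/40
  weight(Y=1) = 1/12
Total weight = 7/40 + 1/12 = 31/120
P(Y=0 | obs) = 7/40 / 31/120 = 21/31
P(Y=1 | obs) = 1/12 / 31/120 = 10/31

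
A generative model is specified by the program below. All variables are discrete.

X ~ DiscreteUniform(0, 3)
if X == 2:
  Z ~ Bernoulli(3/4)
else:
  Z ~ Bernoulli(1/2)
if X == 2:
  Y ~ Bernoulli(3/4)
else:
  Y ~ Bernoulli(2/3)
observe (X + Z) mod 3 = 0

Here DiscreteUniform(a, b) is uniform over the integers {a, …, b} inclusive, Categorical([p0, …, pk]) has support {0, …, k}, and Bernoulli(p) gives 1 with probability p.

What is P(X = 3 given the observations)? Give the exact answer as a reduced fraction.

P(X = 3 | obs) = 2/7

Enumerate traces; 6 have nonzero weight after conditioning:
  (X=0, Z=0, Y=0) weight 1/24
  (X=0, Z=0, Y=1) weight 1/12
  (X=2, Z=1, Y=0) weight 3/64
  (X=2, Z=1, Y=1) weight 9/64
  (X=3, Z=0, Y=0) weight 1/24
  (X=3, Z=0, Y=1) weight 1/12
Group by X:
  weight(X=0) = 1/8
  weight(X=2) = 3/16
  weight(X=3) = 1/8
Total weight = 1/8 + 3/16 + 1/8 = 7/16
P(X=0 | obs) = 1/8 / 7/16 = 2/7
P(X=2 | obs) = 3/16 / 7/16 = 3/7
P(X=3 | obs) = 1/8 / 7/16 = 2/7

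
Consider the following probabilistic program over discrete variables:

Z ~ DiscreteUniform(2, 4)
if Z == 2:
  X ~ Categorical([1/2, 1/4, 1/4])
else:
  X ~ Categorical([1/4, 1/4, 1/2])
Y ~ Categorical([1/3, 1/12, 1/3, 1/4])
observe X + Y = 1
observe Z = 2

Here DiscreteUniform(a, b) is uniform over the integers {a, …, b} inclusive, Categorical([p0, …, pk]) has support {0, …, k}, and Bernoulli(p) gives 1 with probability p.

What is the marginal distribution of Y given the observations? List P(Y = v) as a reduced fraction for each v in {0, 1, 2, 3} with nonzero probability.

P(Y=0) = 2/3, P(Y=1) = 1/3

Enumerate traces; 2 have nonzero weight after conditioning:
  (Z=2, X=0, Y=1) weight 1/72
  (Z=2, X=1, Y=0) weight 1/36
Group by Y:
  weight(Y=0) = 1/36
  weight(Y=1) = 1/72
Total weight = 1/36 + 1/72 = 1/24
P(Y=0 | obs) = 1/36 / 1/24 = 2/3
P(Y=1 | obs) = 1/72 / 1/24 = 1/3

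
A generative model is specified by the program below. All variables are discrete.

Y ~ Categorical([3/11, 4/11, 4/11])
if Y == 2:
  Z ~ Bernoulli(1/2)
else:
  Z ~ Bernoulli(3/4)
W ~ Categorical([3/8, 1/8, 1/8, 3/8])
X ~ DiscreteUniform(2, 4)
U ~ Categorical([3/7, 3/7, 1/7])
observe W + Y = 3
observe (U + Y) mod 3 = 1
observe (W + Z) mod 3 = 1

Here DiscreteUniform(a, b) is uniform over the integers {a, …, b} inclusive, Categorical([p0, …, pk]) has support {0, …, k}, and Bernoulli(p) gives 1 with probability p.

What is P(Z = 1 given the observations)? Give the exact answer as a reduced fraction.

Enumerate traces; 6 have nonzero weight after conditioning:
  (Y=0, Z=1, W=3, X=2, U=1) weight 27/2464
  (Y=0, Z=1, W=3, X=3, U=1) weight 27/2464
  (Y=0, Z=1, W=3, X=4, U=1) weight 27/2464
  (Y=2, Z=0, W=1, X=2, U=2) weight 1/924
  (Y=2, Z=0, W=1, X=3, U=2) weight 1/924
  (Y=2, Z=0, W=1, X=4, U=2) weight 1/924
Group by Z:
  weight(Z=0) = 1/308
  weight(Z=1) = 81/2464
Total weight = 1/308 + 81/2464 = 89/2464
P(Z=0 | obs) = 1/308 / 89/2464 = 8/89
P(Z=1 | obs) = 81/2464 / 89/2464 = 81/89

P(Z = 1 | obs) = 81/89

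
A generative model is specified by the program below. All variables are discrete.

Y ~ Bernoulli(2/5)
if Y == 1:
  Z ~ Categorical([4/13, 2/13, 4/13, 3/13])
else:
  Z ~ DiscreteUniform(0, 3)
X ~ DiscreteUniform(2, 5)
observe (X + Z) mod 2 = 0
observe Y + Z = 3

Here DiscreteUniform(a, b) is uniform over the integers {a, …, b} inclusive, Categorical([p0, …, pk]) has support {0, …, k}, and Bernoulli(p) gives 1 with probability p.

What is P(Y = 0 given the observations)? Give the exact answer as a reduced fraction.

Enumerate traces; 4 have nonzero weight after conditioning:
  (Y=0, Z=3, X=3) weight 3/80
  (Y=0, Z=3, X=5) weight 3/80
  (Y=1, Z=2, X=2) weight 2/65
  (Y=1, Z=2, X=4) weight 2/65
Group by Y:
  weight(Y=0) = 3/40
  weight(Y=1) = 4/65
Total weight = 3/40 + 4/65 = 71/520
P(Y=0 | obs) = 3/40 / 71/520 = 39/71
P(Y=1 | obs) = 4/65 / 71/520 = 32/71

P(Y = 0 | obs) = 39/71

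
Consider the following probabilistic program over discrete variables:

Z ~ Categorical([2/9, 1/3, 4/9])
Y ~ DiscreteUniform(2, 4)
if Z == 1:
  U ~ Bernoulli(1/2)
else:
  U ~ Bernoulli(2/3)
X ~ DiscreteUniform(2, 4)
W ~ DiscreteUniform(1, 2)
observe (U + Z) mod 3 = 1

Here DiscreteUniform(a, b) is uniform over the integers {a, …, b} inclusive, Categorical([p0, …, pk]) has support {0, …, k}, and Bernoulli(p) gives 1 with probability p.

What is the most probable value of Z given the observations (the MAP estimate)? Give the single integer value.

Enumerate traces; 36 have nonzero weight after conditioning:
  (Z=0, Y=2, U=1, X=2, W=1) weight 2/243
  (Z=0, Y=2, U=1, X=2, W=2) weight 2/243
  (Z=0, Y=2, U=1, X=3, W=1) weight 2/243
  (Z=0, Y=2, U=1, X=3, W=2) weight 2/243
  (Z=0, Y=2, U=1, X=4, W=1) weight 2/243
  (Z=0, Y=2, U=1, X=4, W=2) weight 2/243
  (Z=0, Y=3, U=1, X=2, W=1) weight 2/243
  (Z=0, Y=3, U=1, X=2, W=2) weight 2/243
  (Z=1, Y=2, U=0, X=2, W=1) weight 1/108
  … 27 more
Group by Z:
  weight(Z=0) = 4/27
  weight(Z=1) = 1/6
Total weight = 4/27 + 1/6 = 17/54
P(Z=0 | obs) = 4/27 / 17/54 = 8/17
P(Z=1 | obs) = 1/6 / 17/54 = 9/17
argmax = 1

argmax_v P(Z = v | obs) = 1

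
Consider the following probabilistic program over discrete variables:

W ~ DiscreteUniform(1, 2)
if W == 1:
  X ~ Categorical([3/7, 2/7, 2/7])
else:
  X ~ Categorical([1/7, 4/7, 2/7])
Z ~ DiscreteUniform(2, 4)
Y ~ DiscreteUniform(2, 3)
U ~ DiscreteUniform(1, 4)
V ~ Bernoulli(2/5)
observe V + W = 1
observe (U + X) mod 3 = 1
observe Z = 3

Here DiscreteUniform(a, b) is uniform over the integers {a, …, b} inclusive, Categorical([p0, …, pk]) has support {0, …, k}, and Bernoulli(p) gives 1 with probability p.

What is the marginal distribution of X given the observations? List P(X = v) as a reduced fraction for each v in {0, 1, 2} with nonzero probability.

P(X=0) = 3/5, P(X=1) = 1/5, P(X=2) = 1/5

Enumerate traces; 8 have nonzero weight after conditioning:
  (W=1, X=0, Z=3, Y=2, U=1, V=0) weight 3/560
  (W=1, X=0, Z=3, Y=2, U=4, V=0) weight 3/560
  (W=1, X=0, Z=3, Y=3, U=1, V=0) weight 3/560
  (W=1, X=0, Z=3, Y=3, U=4, V=0) weight 3/560
  (W=1, X=1, Z=3, Y=2, U=3, V=0) weight 1/280
  (W=1, X=1, Z=3, Y=3, U=3, V=0) weight 1/280
  (W=1, X=2, Z=3, Y=2, U=2, V=0) weight 1/280
  (W=1, X=2, Z=3, Y=3, U=2, V=0) weight 1/280
Group by X:
  weight(X=0) = 3/140
  weight(X=1) = 1/140
  weight(X=2) = 1/140
Total weight = 3/140 + 1/140 + 1/140 = 1/28
P(X=0 | obs) = 3/140 / 1/28 = 3/5
P(X=1 | obs) = 1/140 / 1/28 = 1/5
P(X=2 | obs) = 1/140 / 1/28 = 1/5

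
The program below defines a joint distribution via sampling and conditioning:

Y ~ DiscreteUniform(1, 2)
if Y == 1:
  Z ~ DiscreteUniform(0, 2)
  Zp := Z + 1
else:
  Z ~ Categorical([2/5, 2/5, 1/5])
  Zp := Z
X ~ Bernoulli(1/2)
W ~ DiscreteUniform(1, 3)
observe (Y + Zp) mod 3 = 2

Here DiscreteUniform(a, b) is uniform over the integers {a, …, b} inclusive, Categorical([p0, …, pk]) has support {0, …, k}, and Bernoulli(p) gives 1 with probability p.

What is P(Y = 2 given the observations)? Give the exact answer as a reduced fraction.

P(Y = 2 | obs) = 6/11

Enumerate traces; 12 have nonzero weight after conditioning:
  (Y=1, Z=0, X=0, W=1) weight 1/36
  (Y=1, Z=0, X=0, W=2) weight 1/36
  (Y=1, Z=0, X=0, W=3) weight 1/36
  (Y=1, Z=0, X=1, W=1) weight 1/36
  (Y=1, Z=0, X=1, W=2) weight 1/36
  (Y=1, Z=0, X=1, W=3) weight 1/36
  (Y=2, Z=0, X=0, W=1) weight 1/30
  (Y=2, Z=0, X=0, W=2) weight 1/30
  … 4 more
Group by Y:
  weight(Y=1) = 1/6
  weight(Y=2) = 1/5
Total weight = 1/6 + 1/5 = 11/30
P(Y=1 | obs) = 1/6 / 11/30 = 5/11
P(Y=2 | obs) = 1/5 / 11/30 = 6/11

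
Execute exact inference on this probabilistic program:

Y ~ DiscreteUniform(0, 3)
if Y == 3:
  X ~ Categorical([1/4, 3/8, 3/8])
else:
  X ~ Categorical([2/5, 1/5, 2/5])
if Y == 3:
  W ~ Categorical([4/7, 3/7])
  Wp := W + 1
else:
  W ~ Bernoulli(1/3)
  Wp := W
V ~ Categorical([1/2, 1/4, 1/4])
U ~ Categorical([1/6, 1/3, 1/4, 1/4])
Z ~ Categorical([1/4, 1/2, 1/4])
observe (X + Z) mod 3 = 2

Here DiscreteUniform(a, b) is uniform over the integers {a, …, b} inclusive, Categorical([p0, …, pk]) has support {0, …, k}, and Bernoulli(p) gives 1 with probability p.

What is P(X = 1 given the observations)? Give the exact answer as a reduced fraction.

Enumerate traces; 288 have nonzero weight after conditioning:
  (Y=0, X=0, W=0, V=0, U=0, Z=2) weight 1/720
  (Y=0, X=0, W=0, V=0, U=1, Z=2) weight 1/360
  (Y=0, X=0, W=0, V=0, U=2, Z=2) weight 1/480
  (Y=0, X=0, W=0, V=0, U=3, Z=2) weight 1/480
  (Y=0, X=0, W=0, V=1, U=0, Z=2) weight 1/1440
  (Y=0, X=0, W=0, V=1, U=1, Z=2) weight 1/720
  (Y=0, X=0, W=0, V=1, U=2, Z=2) weight 1/960
  (Y=0, X=0, W=0, V=1, U=3, Z=2) weight 1/960
  (Y=0, X=1, W=0, V=0, U=0, Z=1) weight 1/720
  (Y=0, X=2, W=0, V=0, U=0, Z=0) weight 1/720
  … 278 more
Group by X:
  weight(X=0) = 29/320
  weight(X=1) = 39/320
  weight(X=2) = 63/640
Total weight = 29/320 + 39/320 + 63/640 = 199/640
P(X=0 | obs) = 29/320 / 199/640 = 58/199
P(X=1 | obs) = 39/320 / 199/640 = 78/199
P(X=2 | obs) = 63/640 / 199/640 = 63/199

P(X = 1 | obs) = 78/199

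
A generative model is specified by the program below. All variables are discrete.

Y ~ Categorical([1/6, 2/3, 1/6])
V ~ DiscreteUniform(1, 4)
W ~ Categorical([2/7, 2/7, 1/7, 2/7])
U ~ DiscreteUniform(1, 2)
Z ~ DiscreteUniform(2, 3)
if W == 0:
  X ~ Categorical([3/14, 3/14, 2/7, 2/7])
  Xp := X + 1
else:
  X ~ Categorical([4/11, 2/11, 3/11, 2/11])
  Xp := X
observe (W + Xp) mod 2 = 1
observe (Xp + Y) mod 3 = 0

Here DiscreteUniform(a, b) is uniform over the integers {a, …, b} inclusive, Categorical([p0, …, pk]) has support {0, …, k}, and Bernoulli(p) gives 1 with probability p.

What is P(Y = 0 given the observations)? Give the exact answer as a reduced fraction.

P(Y = 0 | obs) = 170/553

Enumerate traces; 128 have nonzero weight after conditioning:
  (Y=0, V=1, W=0, U=1, Z=2, X=2) weight 1/1176
  (Y=0, V=1, W=0, U=1, Z=3, X=2) weight 1/1176
  (Y=0, V=1, W=0, U=2, Z=2, X=2) weight 1/1176
  (Y=0, V=1, W=0, U=2, Z=3, X=2) weight 1/1176
  (Y=0, V=1, W=1, U=1, Z=2, X=0) weight 1/924
  (Y=0, V=1, W=1, U=1, Z=3, X=0) weight 1/924
  (Y=0, V=1, W=1, U=2, Z=2, X=0) weight 1/924
  (Y=0, V=1, W=1, U=2, Z=3, X=0) weight 1/924
  (Y=1, V=1, W=1, U=1, Z=2, X=2) weight 1/308
  (Y=2, V=1, W=0, U=1, Z=2, X=0) weight 1/1568
  … 118 more
Group by Y:
  weight(Y=0) = 85/1617
  weight(Y=1) = 8/77
  weight(Y=2) = 47/3234
Total weight = 85/1617 + 8/77 + 47/3234 = 79/462
P(Y=0 | obs) = 85/1617 / 79/462 = 170/553
P(Y=1 | obs) = 8/77 / 79/462 = 48/79
P(Y=2 | obs) = 47/3234 / 79/462 = 47/553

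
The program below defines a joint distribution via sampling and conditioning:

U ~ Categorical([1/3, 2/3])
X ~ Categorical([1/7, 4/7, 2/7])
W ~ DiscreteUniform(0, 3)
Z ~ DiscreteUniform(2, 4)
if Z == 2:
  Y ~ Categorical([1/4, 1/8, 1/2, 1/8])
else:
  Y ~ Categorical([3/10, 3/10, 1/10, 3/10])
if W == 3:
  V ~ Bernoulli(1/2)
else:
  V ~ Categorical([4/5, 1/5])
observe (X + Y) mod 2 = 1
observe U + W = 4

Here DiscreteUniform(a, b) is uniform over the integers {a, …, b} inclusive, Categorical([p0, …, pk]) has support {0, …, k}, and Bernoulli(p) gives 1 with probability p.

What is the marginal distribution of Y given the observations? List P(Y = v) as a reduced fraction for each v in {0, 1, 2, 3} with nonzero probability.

Enumerate traces; 36 have nonzero weight after conditioning:
  (U=1, X=0, W=3, Z=2, Y=1, V=0) weight 1/2016
  (U=1, X=0, W=3, Z=2, Y=1, V=1) weight 1/2016
  (U=1, X=0, W=3, Z=2, Y=3, V=0) weight 1/2016
  (U=1, X=0, W=3, Z=2, Y=3, V=1) weight 1/2016
  (U=1, X=0, W=3, Z=3, Y=1, V=0) weight 1/840
  (U=1, X=0, W=3, Z=3, Y=1, V=1) weight 1/840
  (U=1, X=0, W=3, Z=3, Y=3, V=0) weight 1/840
  (U=1, X=0, W=3, Z=3, Y=3, V=1) weight 1/840
  (U=1, X=1, W=3, Z=2, Y=0, V=0) weight 1/252
  (U=1, X=1, W=3, Z=2, Y=2, V=0) weight 1/126
  … 26 more
Group by Y:
  weight(Y=0) = 17/630
  weight(Y=1) = 29/1680
  weight(Y=2) = 1/45
  weight(Y=3) = 29/1680
Total weight = 17/630 + 29/1680 + 1/45 + 29/1680 = 211/2520
P(Y=0 | obs) = 17/630 / 211/2520 = 68/211
P(Y=1 | obs) = 29/1680 / 211/2520 = 87/422
P(Y=2 | obs) = 1/45 / 211/2520 = 56/211
P(Y=3 | obs) = 29/1680 / 211/2520 = 87/422

P(Y=0) = 68/211, P(Y=1) = 87/422, P(Y=2) = 56/211, P(Y=3) = 87/422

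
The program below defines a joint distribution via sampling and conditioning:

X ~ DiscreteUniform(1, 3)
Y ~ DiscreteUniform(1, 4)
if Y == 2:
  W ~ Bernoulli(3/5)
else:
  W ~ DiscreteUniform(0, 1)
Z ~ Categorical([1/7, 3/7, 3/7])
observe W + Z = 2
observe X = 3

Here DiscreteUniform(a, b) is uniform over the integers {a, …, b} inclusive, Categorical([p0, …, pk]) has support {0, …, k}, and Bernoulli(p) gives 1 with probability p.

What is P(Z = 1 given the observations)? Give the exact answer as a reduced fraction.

P(Z = 1 | obs) = 21/40

Enumerate traces; 8 have nonzero weight after conditioning:
  (X=3, Y=1, W=0, Z=2) weight 1/56
  (X=3, Y=1, W=1, Z=1) weight 1/56
  (X=3, Y=2, W=0, Z=2) weight 1/70
  (X=3, Y=2, W=1, Z=1) weight 3/140
  (X=3, Y=3, W=0, Z=2) weight 1/56
  (X=3, Y=3, W=1, Z=1) weight 1/56
  (X=3, Y=4, W=0, Z=2) weight 1/56
  (X=3, Y=4, W=1, Z=1) weight 1/56
Group by Z:
  weight(Z=1) = 3/40
  weight(Z=2) = 19/280
Total weight = 3/40 + 19/280 = 1/7
P(Z=1 | obs) = 3/40 / 1/7 = 21/40
P(Z=2 | obs) = 19/280 / 1/7 = 19/40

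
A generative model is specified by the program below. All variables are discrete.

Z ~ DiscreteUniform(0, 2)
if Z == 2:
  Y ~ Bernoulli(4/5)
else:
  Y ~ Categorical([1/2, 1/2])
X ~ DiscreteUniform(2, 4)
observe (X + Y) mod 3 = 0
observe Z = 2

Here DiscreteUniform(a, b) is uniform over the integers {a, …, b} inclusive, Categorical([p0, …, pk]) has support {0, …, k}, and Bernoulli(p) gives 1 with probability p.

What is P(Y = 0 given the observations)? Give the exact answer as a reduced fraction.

Enumerate traces; 2 have nonzero weight after conditioning:
  (Z=2, Y=0, X=3) weight 1/45
  (Z=2, Y=1, X=2) weight 4/45
Group by Y:
  weight(Y=0) = 1/45
  weight(Y=1) = 4/45
Total weight = 1/45 + 4/45 = 1/9
P(Y=0 | obs) = 1/45 / 1/9 = 1/5
P(Y=1 | obs) = 4/45 / 1/9 = 4/5

P(Y = 0 | obs) = 1/5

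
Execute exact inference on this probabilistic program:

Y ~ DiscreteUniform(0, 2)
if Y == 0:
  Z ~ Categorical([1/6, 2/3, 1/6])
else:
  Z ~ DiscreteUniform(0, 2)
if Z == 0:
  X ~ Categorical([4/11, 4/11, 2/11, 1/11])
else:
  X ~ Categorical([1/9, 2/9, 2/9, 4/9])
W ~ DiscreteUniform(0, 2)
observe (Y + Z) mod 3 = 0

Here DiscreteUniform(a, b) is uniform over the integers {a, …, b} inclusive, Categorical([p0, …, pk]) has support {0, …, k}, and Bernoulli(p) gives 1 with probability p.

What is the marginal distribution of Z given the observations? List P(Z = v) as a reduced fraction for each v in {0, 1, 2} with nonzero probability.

Enumerate traces; 36 have nonzero weight after conditioning:
  (Y=0, Z=0, X=0, W=0) weight 2/297
  (Y=0, Z=0, X=0, W=1) weight 2/297
  (Y=0, Z=0, X=0, W=2) weight 2/297
  (Y=0, Z=0, X=1, W=0) weight 2/297
  (Y=0, Z=0, X=1, W=1) weight 2/297
  (Y=0, Z=0, X=1, W=2) weight 2/297
  (Y=0, Z=0, X=2, W=0) weight 1/297
  (Y=0, Z=0, X=2, W=1) weight 1/297
  (Y=1, Z=2, X=0, W=0) weight 1/243
  (Y=2, Z=1, X=0, W=0) weight 1/243
  … 26 more
Group by Z:
  weight(Z=0) = 1/18
  weight(Z=1) = 1/9
  weight(Z=2) = 1/9
Total weight = 1/18 + 1/9 + 1/9 = 5/18
P(Z=0 | obs) = 1/18 / 5/18 = 1/5
P(Z=1 | obs) = 1/9 / 5/18 = 2/5
P(Z=2 | obs) = 1/9 / 5/18 = 2/5

P(Z=0) = 1/5, P(Z=1) = 2/5, P(Z=2) = 2/5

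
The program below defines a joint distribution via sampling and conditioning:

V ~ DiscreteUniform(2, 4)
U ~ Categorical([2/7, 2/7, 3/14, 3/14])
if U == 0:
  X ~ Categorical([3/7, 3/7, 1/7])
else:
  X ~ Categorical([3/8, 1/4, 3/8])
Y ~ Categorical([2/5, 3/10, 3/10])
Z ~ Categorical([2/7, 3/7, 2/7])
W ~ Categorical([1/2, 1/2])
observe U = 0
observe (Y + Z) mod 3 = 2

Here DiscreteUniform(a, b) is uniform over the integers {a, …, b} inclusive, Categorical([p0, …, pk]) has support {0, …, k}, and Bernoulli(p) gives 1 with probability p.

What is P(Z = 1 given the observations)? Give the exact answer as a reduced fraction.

P(Z = 1 | obs) = 9/23

Enumerate traces; 54 have nonzero weight after conditioning:
  (V=2, U=0, X=0, Y=0, Z=2, W=0) weight 4/1715
  (V=2, U=0, X=0, Y=0, Z=2, W=1) weight 4/1715
  (V=2, U=0, X=0, Y=1, Z=1, W=0) weight 9/3430
  (V=2, U=0, X=0, Y=1, Z=1, W=1) weight 9/3430
  (V=2, U=0, X=0, Y=2, Z=0, W=0) weight 3/1715
  (V=2, U=0, X=0, Y=2, Z=0, W=1) weight 3/1715
  (V=2, U=0, X=1, Y=0, Z=2, W=0) weight 4/1715
  (V=2, U=0, X=1, Y=0, Z=2, W=1) weight 4/1715
  … 46 more
Group by Z:
  weight(Z=0) = 6/245
  weight(Z=1) = 9/245
  weight(Z=2) = 8/245
Total weight = 6/245 + 9/245 + 8/245 = 23/245
P(Z=0 | obs) = 6/245 / 23/245 = 6/23
P(Z=1 | obs) = 9/245 / 23/245 = 9/23
P(Z=2 | obs) = 8/245 / 23/245 = 8/23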